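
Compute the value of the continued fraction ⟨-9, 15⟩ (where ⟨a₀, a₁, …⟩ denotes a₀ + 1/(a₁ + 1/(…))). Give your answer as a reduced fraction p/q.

a_0 = -9: -9/1
a_1 = 15: -134/15

-134/15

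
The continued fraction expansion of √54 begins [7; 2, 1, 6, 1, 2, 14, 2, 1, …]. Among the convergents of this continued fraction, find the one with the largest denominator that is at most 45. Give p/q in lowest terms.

169/23

List convergents until the denominator exceeds the bound:
a_0 = 7: 7/1  (≤ bound)
a_1 = 2: 15/2  (≤ bound)
a_2 = 1: 22/3  (≤ bound)
a_3 = 6: 147/20  (≤ bound)
a_4 = 1: 169/23  (≤ bound)
a_5 = 2: 485/66  (> 45, stop)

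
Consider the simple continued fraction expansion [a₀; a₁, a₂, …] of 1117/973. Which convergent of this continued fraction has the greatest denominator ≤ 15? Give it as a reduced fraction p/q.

a_0 = 1: 1/1  (≤ bound)
a_1 = 6: 7/6  (≤ bound)
a_2 = 1: 8/7  (≤ bound)
a_3 = 3: 31/27  (> 15, stop)

8/7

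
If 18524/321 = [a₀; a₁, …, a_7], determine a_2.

2

Apply division with remainder until the remainder is 0:
18524 = 57·321 + 227, so a_0 = 57
321 = 1·227 + 94, so a_1 = 1
227 = 2·94 + 39, so a_2 = 2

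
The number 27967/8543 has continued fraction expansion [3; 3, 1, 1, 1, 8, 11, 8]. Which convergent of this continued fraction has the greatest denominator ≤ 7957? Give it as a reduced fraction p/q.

3457/1056

List convergents until the denominator exceeds the bound:
a_0 = 3: 3/1  (≤ bound)
a_1 = 3: 10/3  (≤ bound)
a_2 = 1: 13/4  (≤ bound)
a_3 = 1: 23/7  (≤ bound)
a_4 = 1: 36/11  (≤ bound)
a_5 = 8: 311/95  (≤ bound)
a_6 = 11: 3457/1056  (≤ bound)
a_7 = 8: 27967/8543  (> 7957, stop)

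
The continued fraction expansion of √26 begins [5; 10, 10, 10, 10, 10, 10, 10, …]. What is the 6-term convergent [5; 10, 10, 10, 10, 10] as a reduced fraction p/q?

530451/104030

a_0 = 5: 5/1
a_1 = 10: 51/10
a_2 = 10: 515/101
a_3 = 10: 5201/1020
a_4 = 10: 52525/10301
a_5 = 10: 530451/104030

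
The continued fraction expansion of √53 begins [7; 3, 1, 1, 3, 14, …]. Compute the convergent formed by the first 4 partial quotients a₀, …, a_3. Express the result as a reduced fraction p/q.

a_0 = 7: 7/1
a_1 = 3: 22/3
a_2 = 1: 29/4
a_3 = 1: 51/7

51/7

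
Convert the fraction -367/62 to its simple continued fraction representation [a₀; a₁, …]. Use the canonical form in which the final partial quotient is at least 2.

-367 ÷ 62 → quotient -6, remainder 5
62 ÷ 5 → quotient 12, remainder 2
5 ÷ 2 → quotient 2, remainder 1
2 ÷ 1 → quotient 2, remainder 0

[-6; 12, 2, 2]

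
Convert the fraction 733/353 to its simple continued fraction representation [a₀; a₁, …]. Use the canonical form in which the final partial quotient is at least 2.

[2; 13, 13, 2]

Repeatedly divide and take the remainder:
733 ÷ 353 → quotient 2, remainder 27
353 ÷ 27 → quotient 13, remainder 2
27 ÷ 2 → quotient 13, remainder 1
2 ÷ 1 → quotient 2, remainder 0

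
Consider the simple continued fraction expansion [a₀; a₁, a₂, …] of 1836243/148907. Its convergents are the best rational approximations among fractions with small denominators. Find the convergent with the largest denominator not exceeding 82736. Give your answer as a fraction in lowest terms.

882724/71583

List convergents until the denominator exceeds the bound:
a_0 = 12: 12/1  (≤ bound)
a_1 = 3: 37/3  (≤ bound)
a_2 = 59: 2195/178  (≤ bound)
a_3 = 2: 4427/359  (≤ bound)
a_4 = 7: 33184/2691  (≤ bound)
a_5 = 2: 70795/5741  (≤ bound)
a_6 = 12: 882724/71583  (≤ bound)
a_7 = 2: 1836243/148907  (> 82736, stop)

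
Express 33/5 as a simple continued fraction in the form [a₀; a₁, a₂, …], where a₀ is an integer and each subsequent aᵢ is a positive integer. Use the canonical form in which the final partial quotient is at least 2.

Repeatedly divide and take the remainder:
33 = 6·5 + 3, so a_0 = 6
5 = 1·3 + 2, so a_1 = 1
3 = 1·2 + 1, so a_2 = 1
2 = 2·1 + 0, so a_3 = 2

[6; 1, 1, 2]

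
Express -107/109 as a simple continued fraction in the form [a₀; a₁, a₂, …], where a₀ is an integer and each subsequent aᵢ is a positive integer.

-107 ÷ 109 → quotient -1, remainder 2
109 ÷ 2 → quotient 54, remainder 1
2 ÷ 1 → quotient 2, remainder 0

[-1; 54, 2]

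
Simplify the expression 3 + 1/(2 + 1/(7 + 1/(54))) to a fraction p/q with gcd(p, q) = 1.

2815/812

Build up convergents one term at a time:
a_0 = 3: 3/1
a_1 = 2: 7/2
a_2 = 7: 52/15
a_3 = 54: 2815/812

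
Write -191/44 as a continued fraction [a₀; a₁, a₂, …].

[-5; 1, 1, 1, 14]

Run the Euclidean algorithm, recording each quotient:
-191 ÷ 44 → quotient -5, remainder 29
44 ÷ 29 → quotient 1, remainder 15
29 ÷ 15 → quotient 1, remainder 14
15 ÷ 14 → quotient 1, remainder 1
14 ÷ 1 → quotient 14, remainder 0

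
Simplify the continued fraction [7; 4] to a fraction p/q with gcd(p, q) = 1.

a_0 = 7: 7/1
a_1 = 4: 29/4

29/4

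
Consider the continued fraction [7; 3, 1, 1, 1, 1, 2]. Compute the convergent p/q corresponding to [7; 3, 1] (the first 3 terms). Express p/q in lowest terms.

a_0 = 7: 7/1
a_1 = 3: 22/3
a_2 = 1: 29/4

29/4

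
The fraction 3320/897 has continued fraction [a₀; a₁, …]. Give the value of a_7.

5

Repeatedly divide and take the remainder:
3320 ÷ 897 → quotient 3, remainder 629
897 ÷ 629 → quotient 1, remainder 268
629 ÷ 268 → quotient 2, remainder 93
268 ÷ 93 → quotient 2, remainder 82
93 ÷ 82 → quotient 1, remainder 11
82 ÷ 11 → quotient 7, remainder 5
11 ÷ 5 → quotient 2, remainder 1
5 ÷ 1 → quotient 5, remainder 0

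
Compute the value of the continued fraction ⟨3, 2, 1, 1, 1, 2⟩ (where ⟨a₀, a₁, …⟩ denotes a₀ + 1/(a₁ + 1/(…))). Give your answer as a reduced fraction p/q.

Start with 2.
1 + 1/(2/1) = 1 + 1/2 = 3/2
1 + 1/(3/2) = 1 + 2/3 = 5/3
1 + 1/(5/3) = 1 + 3/5 = 8/5
2 + 1/(8/5) = 2 + 5/8 = 21/8
3 + 1/(21/8) = 3 + 8/21 = 71/21

71/21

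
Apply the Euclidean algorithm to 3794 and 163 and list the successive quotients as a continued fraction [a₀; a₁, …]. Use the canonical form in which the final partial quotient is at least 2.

Apply division with remainder until the remainder is 0:
3794 ÷ 163 → quotient 23, remainder 45
163 ÷ 45 → quotient 3, remainder 28
45 ÷ 28 → quotient 1, remainder 17
28 ÷ 17 → quotient 1, remainder 11
17 ÷ 11 → quotient 1, remainder 6
11 ÷ 6 → quotient 1, remainder 5
6 ÷ 5 → quotient 1, remainder 1
5 ÷ 1 → quotient 5, remainder 0

[23; 3, 1, 1, 1, 1, 1, 5]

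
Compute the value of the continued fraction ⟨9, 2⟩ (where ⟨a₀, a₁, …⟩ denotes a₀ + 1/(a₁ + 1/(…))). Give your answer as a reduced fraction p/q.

Start with 2.
9 + 1/(2/1) = 9 + 1/2 = 19/2

19/2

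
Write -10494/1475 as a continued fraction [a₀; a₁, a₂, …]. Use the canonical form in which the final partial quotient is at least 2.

Run the Euclidean algorithm, recording each quotient:
-10494 ÷ 1475 → quotient -8, remainder 1306
1475 ÷ 1306 → quotient 1, remainder 169
1306 ÷ 169 → quotient 7, remainder 123
169 ÷ 123 → quotient 1, remainder 46
123 ÷ 46 → quotient 2, remainder 31
46 ÷ 31 → quotient 1, remainder 15
31 ÷ 15 → quotient 2, remainder 1
15 ÷ 1 → quotient 15, remainder 0

[-8; 1, 7, 1, 2, 1, 2, 15]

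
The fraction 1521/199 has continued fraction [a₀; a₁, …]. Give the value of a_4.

1521 = 7·199 + 128, so a_0 = 7
199 = 1·128 + 71, so a_1 = 1
128 = 1·71 + 57, so a_2 = 1
71 = 1·57 + 14, so a_3 = 1
57 = 4·14 + 1, so a_4 = 4

4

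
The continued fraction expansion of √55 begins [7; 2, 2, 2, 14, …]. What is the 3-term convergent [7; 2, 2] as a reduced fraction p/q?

37/5

Use the convergent recurrence hₖ = aₖ·hₖ₋₁ + hₖ₋₂ (and likewise for the denominators kₖ):
a_0 = 7: 7/1
a_1 = 2: 15/2
a_2 = 2: 37/5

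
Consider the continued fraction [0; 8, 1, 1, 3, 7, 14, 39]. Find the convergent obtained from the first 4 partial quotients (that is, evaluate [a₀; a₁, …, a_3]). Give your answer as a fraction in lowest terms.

a_0 = 0: 0/1
a_1 = 8: 1/8
a_2 = 1: 1/9
a_3 = 1: 2/17

2/17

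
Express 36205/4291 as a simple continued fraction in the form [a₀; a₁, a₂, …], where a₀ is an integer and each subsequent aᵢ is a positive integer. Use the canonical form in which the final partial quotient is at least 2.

[8; 2, 3, 2, 53, 5]

⌊36205/4291⌋ = 8, remainder 1877
⌊4291/1877⌋ = 2, remainder 537
⌊1877/537⌋ = 3, remainder 266
⌊537/266⌋ = 2, remainder 5
⌊266/5⌋ = 53, remainder 1
⌊5/1⌋ = 5, remainder 0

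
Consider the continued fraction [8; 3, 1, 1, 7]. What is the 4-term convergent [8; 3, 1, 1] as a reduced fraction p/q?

a_0 = 8: 8/1
a_1 = 3: 25/3
a_2 = 1: 33/4
a_3 = 1: 58/7

58/7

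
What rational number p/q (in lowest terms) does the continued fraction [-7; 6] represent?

-41/6

a_0 = -7: -7/1
a_1 = 6: -41/6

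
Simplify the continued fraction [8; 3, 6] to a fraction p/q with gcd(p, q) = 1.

Start with 6.
3 + 1/(6/1) = 3 + 1/6 = 19/6
8 + 1/(19/6) = 8 + 6/19 = 158/19

158/19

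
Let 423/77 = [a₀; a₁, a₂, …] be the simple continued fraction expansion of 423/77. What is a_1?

Apply division with remainder until the remainder is 0:
423 ÷ 77 → quotient 5, remainder 38
77 ÷ 38 → quotient 2, remainder 1

2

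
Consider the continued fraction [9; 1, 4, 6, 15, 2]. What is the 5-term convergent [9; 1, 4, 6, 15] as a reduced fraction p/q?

Start with 15.
6 + 1/(15/1) = 6 + 1/15 = 91/15
4 + 1/(91/15) = 4 + 15/91 = 379/91
1 + 1/(379/91) = 1 + 91/379 = 470/379
9 + 1/(470/379) = 9 + 379/470 = 4609/470

4609/470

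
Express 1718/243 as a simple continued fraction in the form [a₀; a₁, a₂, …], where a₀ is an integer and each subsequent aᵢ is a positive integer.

[7; 14, 3, 2, 2]

Apply division with remainder until the remainder is 0:
1718 = 7·243 + 17, so a_0 = 7
243 = 14·17 + 5, so a_1 = 14
17 = 3·5 + 2, so a_2 = 3
5 = 2·2 + 1, so a_3 = 2
2 = 2·1 + 0, so a_4 = 2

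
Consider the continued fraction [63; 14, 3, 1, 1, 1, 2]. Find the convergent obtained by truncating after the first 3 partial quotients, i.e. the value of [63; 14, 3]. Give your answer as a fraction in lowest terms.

2712/43

Compute successive convergents:
a_0 = 63: 63/1
a_1 = 14: 883/14
a_2 = 3: 2712/43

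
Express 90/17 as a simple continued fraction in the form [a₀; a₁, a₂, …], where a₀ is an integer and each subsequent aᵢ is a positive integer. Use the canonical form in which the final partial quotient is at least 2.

[5; 3, 2, 2]

Run the Euclidean algorithm, recording each quotient:
90 = 5·17 + 5, so a_0 = 5
17 = 3·5 + 2, so a_1 = 3
5 = 2·2 + 1, so a_2 = 2
2 = 2·1 + 0, so a_3 = 2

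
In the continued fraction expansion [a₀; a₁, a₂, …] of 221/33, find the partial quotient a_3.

Repeatedly divide and take the remainder:
221 = 6·33 + 23, so a_0 = 6
33 = 1·23 + 10, so a_1 = 1
23 = 2·10 + 3, so a_2 = 2
10 = 3·3 + 1, so a_3 = 3

3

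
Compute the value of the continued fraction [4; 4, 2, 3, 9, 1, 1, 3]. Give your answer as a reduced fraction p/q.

9043/2140

Starting at the tail and folding back:
Start with 3.
1 + 1/(3/1) = 1 + 1/3 = 4/3
1 + 1/(4/3) = 1 + 3/4 = 7/4
9 + 1/(7/4) = 9 + 4/7 = 67/7
3 + 1/(67/7) = 3 + 7/67 = 208/67
2 + 1/(208/67) = 2 + 67/208 = 483/208
4 + 1/(483/208) = 4 + 208/483 = 2140/483
4 + 1/(2140/483) = 4 + 483/2140 = 9043/2140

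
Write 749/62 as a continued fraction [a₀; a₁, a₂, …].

[12; 12, 2, 2]

Run the Euclidean algorithm, recording each quotient:
⌊749/62⌋ = 12, remainder 5
⌊62/5⌋ = 12, remainder 2
⌊5/2⌋ = 2, remainder 1
⌊2/1⌋ = 2, remainder 0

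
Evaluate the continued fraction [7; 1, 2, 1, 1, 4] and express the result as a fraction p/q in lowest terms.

a_0 = 7: 7/1
a_1 = 1: 8/1
a_2 = 2: 23/3
a_3 = 1: 31/4
a_4 = 1: 54/7
a_5 = 4: 247/32

247/32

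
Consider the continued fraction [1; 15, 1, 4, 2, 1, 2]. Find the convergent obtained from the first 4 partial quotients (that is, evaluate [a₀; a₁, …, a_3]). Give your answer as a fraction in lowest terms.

84/79

Work from the innermost term outward:
Start with 4.
1 + 1/(4/1) = 1 + 1/4 = 5/4
15 + 1/(5/4) = 15 + 4/5 = 79/5
1 + 1/(79/5) = 1 + 5/79 = 84/79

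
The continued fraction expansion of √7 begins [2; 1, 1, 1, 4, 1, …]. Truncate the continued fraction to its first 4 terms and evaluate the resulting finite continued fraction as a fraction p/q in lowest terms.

Compute successive convergents:
a_0 = 2: 2/1
a_1 = 1: 3/1
a_2 = 1: 5/2
a_3 = 1: 8/3

8/3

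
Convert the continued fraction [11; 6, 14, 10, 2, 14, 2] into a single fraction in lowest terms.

600941/53825

Start with 2.
14 + 1/(2/1) = 14 + 1/2 = 29/2
2 + 1/(29/2) = 2 + 2/29 = 60/29
10 + 1/(60/29) = 10 + 29/60 = 629/60
14 + 1/(629/60) = 14 + 60/629 = 8866/629
6 + 1/(8866/629) = 6 + 629/8866 = 53825/8866
11 + 1/(53825/8866) = 11 + 8866/53825 = 600941/53825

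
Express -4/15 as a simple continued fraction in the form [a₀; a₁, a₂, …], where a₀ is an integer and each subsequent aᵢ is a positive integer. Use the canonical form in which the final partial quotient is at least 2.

[-1; 1, 2, 1, 3]

Repeatedly divide and take the remainder:
⌊-4/15⌋ = -1, remainder 11
⌊15/11⌋ = 1, remainder 4
⌊11/4⌋ = 2, remainder 3
⌊4/3⌋ = 1, remainder 1
⌊3/1⌋ = 3, remainder 0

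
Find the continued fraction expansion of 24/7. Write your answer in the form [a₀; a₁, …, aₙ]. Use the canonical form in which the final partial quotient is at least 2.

[3; 2, 3]

Run the Euclidean algorithm, recording each quotient:
24 ÷ 7 → quotient 3, remainder 3
7 ÷ 3 → quotient 2, remainder 1
3 ÷ 1 → quotient 3, remainder 0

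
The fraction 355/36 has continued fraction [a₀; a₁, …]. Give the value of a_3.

Apply division with remainder until the remainder is 0:
⌊355/36⌋ = 9, remainder 31
⌊36/31⌋ = 1, remainder 5
⌊31/5⌋ = 6, remainder 1
⌊5/1⌋ = 5, remainder 0

5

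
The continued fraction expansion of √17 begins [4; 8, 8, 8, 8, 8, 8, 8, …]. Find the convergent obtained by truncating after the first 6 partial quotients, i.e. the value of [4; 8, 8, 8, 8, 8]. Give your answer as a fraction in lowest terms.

143649/34840

Build up convergents one term at a time:
a_0 = 4: 4/1
a_1 = 8: 33/8
a_2 = 8: 268/65
a_3 = 8: 2177/528
a_4 = 8: 17684/4289
a_5 = 8: 143649/34840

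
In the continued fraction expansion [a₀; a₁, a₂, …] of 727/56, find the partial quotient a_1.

1

727 = 12·56 + 55, so a_0 = 12
56 = 1·55 + 1, so a_1 = 1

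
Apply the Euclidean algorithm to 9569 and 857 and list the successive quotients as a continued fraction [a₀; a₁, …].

[11; 6, 28, 2, 2]

9569 = 11·857 + 142, so a_0 = 11
857 = 6·142 + 5, so a_1 = 6
142 = 28·5 + 2, so a_2 = 28
5 = 2·2 + 1, so a_3 = 2
2 = 2·1 + 0, so a_4 = 2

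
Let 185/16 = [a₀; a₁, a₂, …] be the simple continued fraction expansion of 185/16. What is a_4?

2

Repeatedly divide and take the remainder:
185 = 11·16 + 9, so a_0 = 11
16 = 1·9 + 7, so a_1 = 1
9 = 1·7 + 2, so a_2 = 1
7 = 3·2 + 1, so a_3 = 3
2 = 2·1 + 0, so a_4 = 2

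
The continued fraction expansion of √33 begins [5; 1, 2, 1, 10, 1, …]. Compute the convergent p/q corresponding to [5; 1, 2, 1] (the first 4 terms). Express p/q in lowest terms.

a_0 = 5: 5/1
a_1 = 1: 6/1
a_2 = 2: 17/3
a_3 = 1: 23/4

23/4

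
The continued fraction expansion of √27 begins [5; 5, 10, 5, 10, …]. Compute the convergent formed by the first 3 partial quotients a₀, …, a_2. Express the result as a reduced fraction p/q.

265/51

a_0 = 5: 5/1
a_1 = 5: 26/5
a_2 = 10: 265/51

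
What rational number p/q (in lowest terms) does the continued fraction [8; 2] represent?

Starting at the tail and folding back:
Start with 2.
8 + 1/(2/1) = 8 + 1/2 = 17/2

17/2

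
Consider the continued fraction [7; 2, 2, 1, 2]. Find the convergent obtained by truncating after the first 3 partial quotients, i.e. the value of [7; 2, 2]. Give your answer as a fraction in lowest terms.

Compute successive convergents:
a_0 = 7: 7/1
a_1 = 2: 15/2
a_2 = 2: 37/5

37/5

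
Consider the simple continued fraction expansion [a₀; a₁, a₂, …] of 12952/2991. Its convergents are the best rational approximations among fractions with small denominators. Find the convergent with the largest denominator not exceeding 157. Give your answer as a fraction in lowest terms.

List convergents until the denominator exceeds the bound:
a_0 = 4: 4/1  (≤ bound)
a_1 = 3: 13/3  (≤ bound)
a_2 = 36: 472/109  (≤ bound)
a_3 = 1: 485/112  (≤ bound)
a_4 = 1: 957/221  (> 157, stop)

485/112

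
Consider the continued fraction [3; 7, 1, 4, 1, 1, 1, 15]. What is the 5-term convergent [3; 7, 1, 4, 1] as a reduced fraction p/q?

147/47

Use the convergent recurrence hₖ = aₖ·hₖ₋₁ + hₖ₋₂ (and likewise for the denominators kₖ):
a_0 = 3: 3/1
a_1 = 7: 22/7
a_2 = 1: 25/8
a_3 = 4: 122/39
a_4 = 1: 147/47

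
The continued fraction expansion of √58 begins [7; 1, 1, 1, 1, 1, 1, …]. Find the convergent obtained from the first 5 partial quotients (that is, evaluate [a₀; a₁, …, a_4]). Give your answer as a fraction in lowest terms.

Start with 1.
1 + 1/(1/1) = 1 + 1/1 = 2/1
1 + 1/(2/1) = 1 + 1/2 = 3/2
1 + 1/(3/2) = 1 + 2/3 = 5/3
7 + 1/(5/3) = 7 + 3/5 = 38/5

38/5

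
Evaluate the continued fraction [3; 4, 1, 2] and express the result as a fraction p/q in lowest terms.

45/14

Work from the innermost term outward:
Start with 2.
1 + 1/(2/1) = 1 + 1/2 = 3/2
4 + 1/(3/2) = 4 + 2/3 = 14/3
3 + 1/(14/3) = 3 + 3/14 = 45/14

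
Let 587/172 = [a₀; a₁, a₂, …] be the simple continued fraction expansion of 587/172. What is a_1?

587 = 3·172 + 71, so a_0 = 3
172 = 2·71 + 30, so a_1 = 2

2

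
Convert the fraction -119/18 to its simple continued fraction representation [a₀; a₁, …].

[-7; 2, 1, 1, 3]

Repeatedly divide and take the remainder:
⌊-119/18⌋ = -7, remainder 7
⌊18/7⌋ = 2, remainder 4
⌊7/4⌋ = 1, remainder 3
⌊4/3⌋ = 1, remainder 1
⌊3/1⌋ = 3, remainder 0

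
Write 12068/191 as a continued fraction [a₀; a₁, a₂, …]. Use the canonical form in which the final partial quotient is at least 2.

Apply division with remainder until the remainder is 0:
12068 ÷ 191 → quotient 63, remainder 35
191 ÷ 35 → quotient 5, remainder 16
35 ÷ 16 → quotient 2, remainder 3
16 ÷ 3 → quotient 5, remainder 1
3 ÷ 1 → quotient 3, remainder 0

[63; 5, 2, 5, 3]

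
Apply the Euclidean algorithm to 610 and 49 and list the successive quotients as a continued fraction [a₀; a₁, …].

[12; 2, 4, 2, 2]

⌊610/49⌋ = 12, remainder 22
⌊49/22⌋ = 2, remainder 5
⌊22/5⌋ = 4, remainder 2
⌊5/2⌋ = 2, remainder 1
⌊2/1⌋ = 2, remainder 0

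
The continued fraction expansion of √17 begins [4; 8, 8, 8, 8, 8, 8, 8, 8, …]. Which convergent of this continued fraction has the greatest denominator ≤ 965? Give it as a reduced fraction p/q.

List convergents until the denominator exceeds the bound:
a_0 = 4: 4/1  (≤ bound)
a_1 = 8: 33/8  (≤ bound)
a_2 = 8: 268/65  (≤ bound)
a_3 = 8: 2177/528  (≤ bound)
a_4 = 8: 17684/4289  (> 965, stop)

2177/528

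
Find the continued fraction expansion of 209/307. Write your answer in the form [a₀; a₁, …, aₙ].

[0; 1, 2, 7, 1, 1, 6]

209 = 0·307 + 209, so a_0 = 0
307 = 1·209 + 98, so a_1 = 1
209 = 2·98 + 13, so a_2 = 2
98 = 7·13 + 7, so a_3 = 7
13 = 1·7 + 6, so a_4 = 1
7 = 1·6 + 1, so a_5 = 1
6 = 6·1 + 0, so a_6 = 6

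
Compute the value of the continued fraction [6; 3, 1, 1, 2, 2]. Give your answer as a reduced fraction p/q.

Starting at the tail and folding back:
Start with 2.
2 + 1/(2/1) = 2 + 1/2 = 5/2
1 + 1/(5/2) = 1 + 2/5 = 7/5
1 + 1/(7/5) = 1 + 5/7 = 12/7
3 + 1/(12/7) = 3 + 7/12 = 43/12
6 + 1/(43/12) = 6 + 12/43 = 270/43

270/43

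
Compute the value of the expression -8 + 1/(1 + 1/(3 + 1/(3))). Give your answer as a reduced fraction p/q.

-94/13

a_0 = -8: -8/1
a_1 = 1: -7/1
a_2 = 3: -29/4
a_3 = 3: -94/13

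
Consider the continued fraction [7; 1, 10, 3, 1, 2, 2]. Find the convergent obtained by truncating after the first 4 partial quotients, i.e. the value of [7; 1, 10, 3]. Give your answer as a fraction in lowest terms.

Start with 3.
10 + 1/(3/1) = 10 + 1/3 = 31/3
1 + 1/(31/3) = 1 + 3/31 = 34/31
7 + 1/(34/31) = 7 + 31/34 = 269/34

269/34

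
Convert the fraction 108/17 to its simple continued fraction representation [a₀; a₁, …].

Apply division with remainder until the remainder is 0:
108 = 6·17 + 6, so a_0 = 6
17 = 2·6 + 5, so a_1 = 2
6 = 1·5 + 1, so a_2 = 1
5 = 5·1 + 0, so a_3 = 5

[6; 2, 1, 5]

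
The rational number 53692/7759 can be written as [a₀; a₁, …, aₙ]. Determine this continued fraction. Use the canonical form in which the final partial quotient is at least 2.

Run the Euclidean algorithm, recording each quotient:
⌊53692/7759⌋ = 6, remainder 7138
⌊7759/7138⌋ = 1, remainder 621
⌊7138/621⌋ = 11, remainder 307
⌊621/307⌋ = 2, remainder 7
⌊307/7⌋ = 43, remainder 6
⌊7/6⌋ = 1, remainder 1
⌊6/1⌋ = 6, remainder 0

[6; 1, 11, 2, 43, 1, 6]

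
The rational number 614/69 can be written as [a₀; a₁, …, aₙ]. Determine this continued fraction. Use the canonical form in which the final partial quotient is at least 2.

614 ÷ 69 → quotient 8, remainder 62
69 ÷ 62 → quotient 1, remainder 7
62 ÷ 7 → quotient 8, remainder 6
7 ÷ 6 → quotient 1, remainder 1
6 ÷ 1 → quotient 6, remainder 0

[8; 1, 8, 1, 6]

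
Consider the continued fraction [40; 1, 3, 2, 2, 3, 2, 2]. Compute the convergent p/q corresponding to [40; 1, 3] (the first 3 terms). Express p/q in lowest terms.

163/4

Work from the innermost term outward:
Start with 3.
1 + 1/(3/1) = 1 + 1/3 = 4/3
40 + 1/(4/3) = 40 + 3/4 = 163/4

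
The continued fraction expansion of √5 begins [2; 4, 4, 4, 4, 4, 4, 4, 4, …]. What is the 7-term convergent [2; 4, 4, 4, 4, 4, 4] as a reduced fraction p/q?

Work from the innermost term outward:
Start with 4.
4 + 1/(4/1) = 4 + 1/4 = 17/4
4 + 1/(17/4) = 4 + 4/17 = 72/17
4 + 1/(72/17) = 4 + 17/72 = 305/72
4 + 1/(305/72) = 4 + 72/305 = 1292/305
4 + 1/(1292/305) = 4 + 305/1292 = 5473/1292
2 + 1/(5473/1292) = 2 + 1292/5473 = 12238/5473

12238/5473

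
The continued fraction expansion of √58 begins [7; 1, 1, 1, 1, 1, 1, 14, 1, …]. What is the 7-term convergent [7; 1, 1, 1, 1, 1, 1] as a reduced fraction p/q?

99/13

a_0 = 7: 7/1
a_1 = 1: 8/1
a_2 = 1: 15/2
a_3 = 1: 23/3
a_4 = 1: 38/5
a_5 = 1: 61/8
a_6 = 1: 99/13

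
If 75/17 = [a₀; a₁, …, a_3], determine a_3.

Apply division with remainder until the remainder is 0:
⌊75/17⌋ = 4, remainder 7
⌊17/7⌋ = 2, remainder 3
⌊7/3⌋ = 2, remainder 1
⌊3/1⌋ = 3, remainder 0

3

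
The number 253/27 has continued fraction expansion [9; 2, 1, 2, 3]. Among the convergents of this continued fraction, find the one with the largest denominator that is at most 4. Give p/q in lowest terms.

28/3

List convergents until the denominator exceeds the bound:
a_0 = 9: 9/1  (≤ bound)
a_1 = 2: 19/2  (≤ bound)
a_2 = 1: 28/3  (≤ bound)
a_3 = 2: 75/8  (> 4, stop)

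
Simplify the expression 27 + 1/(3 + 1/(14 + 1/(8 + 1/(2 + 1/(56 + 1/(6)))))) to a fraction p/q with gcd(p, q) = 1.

6843735/250451

Build up convergents one term at a time:
a_0 = 27: 27/1
a_1 = 3: 82/3
a_2 = 14: 1175/43
a_3 = 8: 9482/347
a_4 = 2: 20139/737
a_5 = 56: 1137266/41619
a_6 = 6: 6843735/250451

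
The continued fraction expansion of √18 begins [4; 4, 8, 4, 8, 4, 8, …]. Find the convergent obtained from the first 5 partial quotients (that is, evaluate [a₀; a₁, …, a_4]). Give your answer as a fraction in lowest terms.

Work from the innermost term outward:
Start with 8.
4 + 1/(8/1) = 4 + 1/8 = 33/8
8 + 1/(33/8) = 8 + 8/33 = 272/33
4 + 1/(272/33) = 4 + 33/272 = 1121/272
4 + 1/(1121/272) = 4 + 272/1121 = 4756/1121

4756/1121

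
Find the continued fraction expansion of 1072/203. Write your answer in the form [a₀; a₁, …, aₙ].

[5; 3, 1, 1, 3, 1, 1, 3]

Apply division with remainder until the remainder is 0:
1072 ÷ 203 → quotient 5, remainder 57
203 ÷ 57 → quotient 3, remainder 32
57 ÷ 32 → quotient 1, remainder 25
32 ÷ 25 → quotient 1, remainder 7
25 ÷ 7 → quotient 3, remainder 4
7 ÷ 4 → quotient 1, remainder 3
4 ÷ 3 → quotient 1, remainder 1
3 ÷ 1 → quotient 3, remainder 0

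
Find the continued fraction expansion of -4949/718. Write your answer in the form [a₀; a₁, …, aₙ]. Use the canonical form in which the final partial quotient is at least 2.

-4949 ÷ 718 → quotient -7, remainder 77
718 ÷ 77 → quotient 9, remainder 25
77 ÷ 25 → quotient 3, remainder 2
25 ÷ 2 → quotient 12, remainder 1
2 ÷ 1 → quotient 2, remainder 0

[-7; 9, 3, 12, 2]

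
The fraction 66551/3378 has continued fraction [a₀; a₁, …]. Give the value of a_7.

43

Run the Euclidean algorithm, recording each quotient:
⌊66551/3378⌋ = 19, remainder 2369
⌊3378/2369⌋ = 1, remainder 1009
⌊2369/1009⌋ = 2, remainder 351
⌊1009/351⌋ = 2, remainder 307
⌊351/307⌋ = 1, remainder 44
⌊307/44⌋ = 6, remainder 43
⌊44/43⌋ = 1, remainder 1
⌊43/1⌋ = 43, remainder 0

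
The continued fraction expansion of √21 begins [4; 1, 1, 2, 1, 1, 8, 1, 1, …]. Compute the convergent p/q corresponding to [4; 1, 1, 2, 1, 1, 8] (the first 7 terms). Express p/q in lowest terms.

a_0 = 4: 4/1
a_1 = 1: 5/1
a_2 = 1: 9/2
a_3 = 2: 23/5
a_4 = 1: 32/7
a_5 = 1: 55/12
a_6 = 8: 472/103

472/103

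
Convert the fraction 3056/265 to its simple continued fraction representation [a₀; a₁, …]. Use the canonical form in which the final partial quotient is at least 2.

Apply division with remainder until the remainder is 0:
3056 = 11·265 + 141, so a_0 = 11
265 = 1·141 + 124, so a_1 = 1
141 = 1·124 + 17, so a_2 = 1
124 = 7·17 + 5, so a_3 = 7
17 = 3·5 + 2, so a_4 = 3
5 = 2·2 + 1, so a_5 = 2
2 = 2·1 + 0, so a_6 = 2

[11; 1, 1, 7, 3, 2, 2]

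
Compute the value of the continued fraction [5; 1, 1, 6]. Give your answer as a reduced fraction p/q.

Start with 6.
1 + 1/(6/1) = 1 + 1/6 = 7/6
1 + 1/(7/6) = 1 + 6/7 = 13/7
5 + 1/(13/7) = 5 + 7/13 = 72/13

72/13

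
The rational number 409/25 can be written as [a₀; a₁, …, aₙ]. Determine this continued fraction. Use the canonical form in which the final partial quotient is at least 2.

[16; 2, 1, 3, 2]

409 = 16·25 + 9, so a_0 = 16
25 = 2·9 + 7, so a_1 = 2
9 = 1·7 + 2, so a_2 = 1
7 = 3·2 + 1, so a_3 = 3
2 = 2·1 + 0, so a_4 = 2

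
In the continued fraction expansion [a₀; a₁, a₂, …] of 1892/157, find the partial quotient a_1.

Repeatedly divide and take the remainder:
1892 ÷ 157 → quotient 12, remainder 8
157 ÷ 8 → quotient 19, remainder 5

19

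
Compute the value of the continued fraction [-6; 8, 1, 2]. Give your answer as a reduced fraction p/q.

-153/26

Start with 2.
1 + 1/(2/1) = 1 + 1/2 = 3/2
8 + 1/(3/2) = 8 + 2/3 = 26/3
-6 + 1/(26/3) = -6 + 3/26 = -153/26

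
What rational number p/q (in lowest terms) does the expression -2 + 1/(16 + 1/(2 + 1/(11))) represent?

-735/379

Use the convergent recurrence hₖ = aₖ·hₖ₋₁ + hₖ₋₂ (and likewise for the denominators kₖ):
a_0 = -2: -2/1
a_1 = 16: -31/16
a_2 = 2: -64/33
a_3 = 11: -735/379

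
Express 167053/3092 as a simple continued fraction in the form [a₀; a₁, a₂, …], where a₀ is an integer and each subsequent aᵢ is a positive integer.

[54; 36, 2, 1, 1, 1, 10]

⌊167053/3092⌋ = 54, remainder 85
⌊3092/85⌋ = 36, remainder 32
⌊85/32⌋ = 2, remainder 21
⌊32/21⌋ = 1, remainder 11
⌊21/11⌋ = 1, remainder 10
⌊11/10⌋ = 1, remainder 1
⌊10/1⌋ = 10, remainder 0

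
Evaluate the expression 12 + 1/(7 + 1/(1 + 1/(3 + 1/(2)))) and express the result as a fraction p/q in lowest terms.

Use the convergent recurrence hₖ = aₖ·hₖ₋₁ + hₖ₋₂ (and likewise for the denominators kₖ):
a_0 = 12: 12/1
a_1 = 7: 85/7
a_2 = 1: 97/8
a_3 = 3: 376/31
a_4 = 2: 849/70

849/70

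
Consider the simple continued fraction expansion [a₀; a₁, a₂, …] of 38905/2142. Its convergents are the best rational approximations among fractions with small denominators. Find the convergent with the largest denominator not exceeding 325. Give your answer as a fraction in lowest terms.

List convergents until the denominator exceeds the bound:
a_0 = 18: 18/1  (≤ bound)
a_1 = 6: 109/6  (≤ bound)
a_2 = 7: 781/43  (≤ bound)
a_3 = 3: 2452/135  (≤ bound)
a_4 = 1: 3233/178  (≤ bound)
a_5 = 2: 8918/491  (> 325, stop)

3233/178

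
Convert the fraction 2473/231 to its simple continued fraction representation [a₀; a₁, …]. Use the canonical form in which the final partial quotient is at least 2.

[10; 1, 2, 2, 1, 1, 13]

2473 = 10·231 + 163, so a_0 = 10
231 = 1·163 + 68, so a_1 = 1
163 = 2·68 + 27, so a_2 = 2
68 = 2·27 + 14, so a_3 = 2
27 = 1·14 + 13, so a_4 = 1
14 = 1·13 + 1, so a_5 = 1
13 = 13·1 + 0, so a_6 = 13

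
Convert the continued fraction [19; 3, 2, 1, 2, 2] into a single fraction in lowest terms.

1235/64

Start with 2.
2 + 1/(2/1) = 2 + 1/2 = 5/2
1 + 1/(5/2) = 1 + 2/5 = 7/5
2 + 1/(7/5) = 2 + 5/7 = 19/7
3 + 1/(19/7) = 3 + 7/19 = 64/19
19 + 1/(64/19) = 19 + 19/64 = 1235/64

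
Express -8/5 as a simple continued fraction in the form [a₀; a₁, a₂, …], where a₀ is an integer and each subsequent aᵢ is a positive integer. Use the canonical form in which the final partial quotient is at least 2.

[-2; 2, 2]

-8 = -2·5 + 2, so a_0 = -2
5 = 2·2 + 1, so a_1 = 2
2 = 2·1 + 0, so a_2 = 2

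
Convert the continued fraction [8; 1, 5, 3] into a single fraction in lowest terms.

Start with 3.
5 + 1/(3/1) = 5 + 1/3 = 16/3
1 + 1/(16/3) = 1 + 3/16 = 19/16
8 + 1/(19/16) = 8 + 16/19 = 168/19

168/19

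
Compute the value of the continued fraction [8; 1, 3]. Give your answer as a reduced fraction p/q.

Start with 3.
1 + 1/(3/1) = 1 + 1/3 = 4/3
8 + 1/(4/3) = 8 + 3/4 = 35/4

35/4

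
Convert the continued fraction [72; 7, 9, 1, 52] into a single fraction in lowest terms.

Start with 52.
1 + 1/(52/1) = 1 + 1/52 = 53/52
9 + 1/(53/52) = 9 + 52/53 = 529/53
7 + 1/(529/53) = 7 + 53/529 = 3756/529
72 + 1/(3756/529) = 72 + 529/3756 = 270961/3756

270961/3756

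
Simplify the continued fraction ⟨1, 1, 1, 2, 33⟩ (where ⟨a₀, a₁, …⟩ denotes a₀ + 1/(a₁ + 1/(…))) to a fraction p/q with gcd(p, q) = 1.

267/167

a_0 = 1: 1/1
a_1 = 1: 2/1
a_2 = 1: 3/2
a_3 = 2: 8/5
a_4 = 33: 267/167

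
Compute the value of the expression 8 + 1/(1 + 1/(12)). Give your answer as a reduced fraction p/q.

a_0 = 8: 8/1
a_1 = 1: 9/1
a_2 = 12: 116/13

116/13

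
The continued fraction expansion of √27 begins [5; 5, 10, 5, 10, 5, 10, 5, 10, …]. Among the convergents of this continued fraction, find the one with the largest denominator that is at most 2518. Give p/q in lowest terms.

1351/260

a_0 = 5: 5/1  (≤ bound)
a_1 = 5: 26/5  (≤ bound)
a_2 = 10: 265/51  (≤ bound)
a_3 = 5: 1351/260  (≤ bound)
a_4 = 10: 13775/2651  (> 2518, stop)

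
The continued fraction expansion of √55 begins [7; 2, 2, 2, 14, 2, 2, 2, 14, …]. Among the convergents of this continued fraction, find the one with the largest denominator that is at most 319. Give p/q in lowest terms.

1283/173

a_0 = 7: 7/1  (≤ bound)
a_1 = 2: 15/2  (≤ bound)
a_2 = 2: 37/5  (≤ bound)
a_3 = 2: 89/12  (≤ bound)
a_4 = 14: 1283/173  (≤ bound)
a_5 = 2: 2655/358  (> 319, stop)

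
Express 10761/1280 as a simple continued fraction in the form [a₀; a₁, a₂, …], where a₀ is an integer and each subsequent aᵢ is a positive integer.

⌊10761/1280⌋ = 8, remainder 521
⌊1280/521⌋ = 2, remainder 238
⌊521/238⌋ = 2, remainder 45
⌊238/45⌋ = 5, remainder 13
⌊45/13⌋ = 3, remainder 6
⌊13/6⌋ = 2, remainder 1
⌊6/1⌋ = 6, remainder 0

[8; 2, 2, 5, 3, 2, 6]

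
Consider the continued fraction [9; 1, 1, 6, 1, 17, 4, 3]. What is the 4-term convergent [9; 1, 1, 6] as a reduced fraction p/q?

124/13

a_0 = 9: 9/1
a_1 = 1: 10/1
a_2 = 1: 19/2
a_3 = 6: 124/13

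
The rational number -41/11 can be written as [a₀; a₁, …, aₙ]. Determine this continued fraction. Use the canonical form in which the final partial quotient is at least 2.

[-4; 3, 1, 2]

Apply division with remainder until the remainder is 0:
-41 ÷ 11 → quotient -4, remainder 3
11 ÷ 3 → quotient 3, remainder 2
3 ÷ 2 → quotient 1, remainder 1
2 ÷ 1 → quotient 2, remainder 0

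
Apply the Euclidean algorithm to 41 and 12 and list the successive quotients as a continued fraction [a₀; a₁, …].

[3; 2, 2, 2]

Repeatedly divide and take the remainder:
41 = 3·12 + 5, so a_0 = 3
12 = 2·5 + 2, so a_1 = 2
5 = 2·2 + 1, so a_2 = 2
2 = 2·1 + 0, so a_3 = 2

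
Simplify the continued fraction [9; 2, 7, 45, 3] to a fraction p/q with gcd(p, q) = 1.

a_0 = 9: 9/1
a_1 = 2: 19/2
a_2 = 7: 142/15
a_3 = 45: 6409/677
a_4 = 3: 19369/2046

19369/2046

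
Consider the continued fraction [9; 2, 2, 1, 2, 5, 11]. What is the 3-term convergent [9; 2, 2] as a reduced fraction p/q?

Collapse the nested fraction from the inside out:
Start with 2.
2 + 1/(2/1) = 2 + 1/2 = 5/2
9 + 1/(5/2) = 9 + 2/5 = 47/5

47/5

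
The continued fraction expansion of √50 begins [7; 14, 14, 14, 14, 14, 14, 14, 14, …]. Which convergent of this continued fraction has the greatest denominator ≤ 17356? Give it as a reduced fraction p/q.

List convergents until the denominator exceeds the bound:
a_0 = 7: 7/1  (≤ bound)
a_1 = 14: 99/14  (≤ bound)
a_2 = 14: 1393/197  (≤ bound)
a_3 = 14: 19601/2772  (≤ bound)
a_4 = 14: 275807/39005  (> 17356, stop)

19601/2772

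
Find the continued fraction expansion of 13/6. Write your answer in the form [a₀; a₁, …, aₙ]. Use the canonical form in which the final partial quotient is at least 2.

[2; 6]

⌊13/6⌋ = 2, remainder 1
⌊6/1⌋ = 6, remainder 0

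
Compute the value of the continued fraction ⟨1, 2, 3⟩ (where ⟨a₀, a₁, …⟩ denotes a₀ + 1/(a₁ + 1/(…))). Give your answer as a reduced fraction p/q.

Work from the innermost term outward:
Start with 3.
2 + 1/(3/1) = 2 + 1/3 = 7/3
1 + 1/(7/3) = 1 + 3/7 = 10/7

10/7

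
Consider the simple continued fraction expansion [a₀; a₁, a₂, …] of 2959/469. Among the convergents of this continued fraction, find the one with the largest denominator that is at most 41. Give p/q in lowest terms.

a_0 = 6: 6/1  (≤ bound)
a_1 = 3: 19/3  (≤ bound)
a_2 = 4: 82/13  (≤ bound)
a_3 = 3: 265/42  (> 41, stop)

82/13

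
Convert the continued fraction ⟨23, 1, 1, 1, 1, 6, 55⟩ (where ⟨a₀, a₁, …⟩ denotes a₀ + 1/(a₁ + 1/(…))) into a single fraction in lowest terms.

42963/1820

Start with 55.
6 + 1/(55/1) = 6 + 1/55 = 331/55
1 + 1/(331/55) = 1 + 55/331 = 386/331
1 + 1/(386/331) = 1 + 331/386 = 717/386
1 + 1/(717/386) = 1 + 386/717 = 1103/717
1 + 1/(1103/717) = 1 + 717/1103 = 1820/1103
23 + 1/(1820/1103) = 23 + 1103/1820 = 42963/1820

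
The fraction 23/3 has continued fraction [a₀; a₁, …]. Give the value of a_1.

1

23 ÷ 3 → quotient 7, remainder 2
3 ÷ 2 → quotient 1, remainder 1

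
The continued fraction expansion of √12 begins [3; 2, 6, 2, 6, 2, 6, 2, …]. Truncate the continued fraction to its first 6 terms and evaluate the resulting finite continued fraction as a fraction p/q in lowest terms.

1351/390

a_0 = 3: 3/1
a_1 = 2: 7/2
a_2 = 6: 45/13
a_3 = 2: 97/28
a_4 = 6: 627/181
a_5 = 2: 1351/390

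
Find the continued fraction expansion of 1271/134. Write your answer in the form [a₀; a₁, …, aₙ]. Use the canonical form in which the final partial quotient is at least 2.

[9; 2, 16, 4]

Run the Euclidean algorithm, recording each quotient:
1271 ÷ 134 → quotient 9, remainder 65
134 ÷ 65 → quotient 2, remainder 4
65 ÷ 4 → quotient 16, remainder 1
4 ÷ 1 → quotient 4, remainder 0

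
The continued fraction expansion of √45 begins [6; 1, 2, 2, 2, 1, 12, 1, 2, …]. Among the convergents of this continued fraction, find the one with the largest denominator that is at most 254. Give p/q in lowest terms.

a_0 = 6: 6/1  (≤ bound)
a_1 = 1: 7/1  (≤ bound)
a_2 = 2: 20/3  (≤ bound)
a_3 = 2: 47/7  (≤ bound)
a_4 = 2: 114/17  (≤ bound)
a_5 = 1: 161/24  (≤ bound)
a_6 = 12: 2046/305  (> 254, stop)

161/24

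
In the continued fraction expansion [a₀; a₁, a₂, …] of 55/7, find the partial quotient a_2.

6

Run the Euclidean algorithm, recording each quotient:
⌊55/7⌋ = 7, remainder 6
⌊7/6⌋ = 1, remainder 1
⌊6/1⌋ = 6, remainder 0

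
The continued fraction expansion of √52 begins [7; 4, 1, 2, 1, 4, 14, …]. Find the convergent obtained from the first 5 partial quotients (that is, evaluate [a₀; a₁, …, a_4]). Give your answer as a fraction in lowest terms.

Compute successive convergents:
a_0 = 7: 7/1
a_1 = 4: 29/4
a_2 = 1: 36/5
a_3 = 2: 101/14
a_4 = 1: 137/19

137/19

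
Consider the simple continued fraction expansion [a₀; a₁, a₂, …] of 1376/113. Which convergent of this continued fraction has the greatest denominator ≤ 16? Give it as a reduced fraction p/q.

List convergents until the denominator exceeds the bound:
a_0 = 12: 12/1  (≤ bound)
a_1 = 5: 61/5  (≤ bound)
a_2 = 1: 73/6  (≤ bound)
a_3 = 1: 134/11  (≤ bound)
a_4 = 1: 207/17  (> 16, stop)

134/11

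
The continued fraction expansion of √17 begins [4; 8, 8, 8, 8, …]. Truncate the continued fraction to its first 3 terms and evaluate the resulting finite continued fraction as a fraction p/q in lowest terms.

268/65

Start with 8.
8 + 1/(8/1) = 8 + 1/8 = 65/8
4 + 1/(65/8) = 4 + 8/65 = 268/65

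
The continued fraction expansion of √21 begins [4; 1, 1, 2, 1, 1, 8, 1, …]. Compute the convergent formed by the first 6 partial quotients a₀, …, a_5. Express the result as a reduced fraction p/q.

Use the convergent recurrence hₖ = aₖ·hₖ₋₁ + hₖ₋₂ (and likewise for the denominators kₖ):
a_0 = 4: 4/1
a_1 = 1: 5/1
a_2 = 1: 9/2
a_3 = 2: 23/5
a_4 = 1: 32/7
a_5 = 1: 55/12

55/12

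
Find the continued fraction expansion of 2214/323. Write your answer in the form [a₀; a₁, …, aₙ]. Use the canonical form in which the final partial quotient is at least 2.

2214 ÷ 323 → quotient 6, remainder 276
323 ÷ 276 → quotient 1, remainder 47
276 ÷ 47 → quotient 5, remainder 41
47 ÷ 41 → quotient 1, remainder 6
41 ÷ 6 → quotient 6, remainder 5
6 ÷ 5 → quotient 1, remainder 1
5 ÷ 1 → quotient 5, remainder 0

[6; 1, 5, 1, 6, 1, 5]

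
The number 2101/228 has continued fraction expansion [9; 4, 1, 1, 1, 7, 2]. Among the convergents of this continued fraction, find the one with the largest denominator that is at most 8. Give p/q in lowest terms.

46/5

a_0 = 9: 9/1  (≤ bound)
a_1 = 4: 37/4  (≤ bound)
a_2 = 1: 46/5  (≤ bound)
a_3 = 1: 83/9  (> 8, stop)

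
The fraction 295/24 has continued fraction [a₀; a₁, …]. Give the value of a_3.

295 ÷ 24 → quotient 12, remainder 7
24 ÷ 7 → quotient 3, remainder 3
7 ÷ 3 → quotient 2, remainder 1
3 ÷ 1 → quotient 3, remainder 0

3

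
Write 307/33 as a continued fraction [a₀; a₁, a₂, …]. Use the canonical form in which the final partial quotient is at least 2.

[9; 3, 3, 3]

Repeatedly divide and take the remainder:
⌊307/33⌋ = 9, remainder 10
⌊33/10⌋ = 3, remainder 3
⌊10/3⌋ = 3, remainder 1
⌊3/1⌋ = 3, remainder 0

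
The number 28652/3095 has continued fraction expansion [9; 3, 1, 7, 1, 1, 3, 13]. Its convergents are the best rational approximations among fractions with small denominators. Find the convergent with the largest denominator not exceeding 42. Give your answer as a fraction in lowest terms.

324/35

a_0 = 9: 9/1  (≤ bound)
a_1 = 3: 28/3  (≤ bound)
a_2 = 1: 37/4  (≤ bound)
a_3 = 7: 287/31  (≤ bound)
a_4 = 1: 324/35  (≤ bound)
a_5 = 1: 611/66  (> 42, stop)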